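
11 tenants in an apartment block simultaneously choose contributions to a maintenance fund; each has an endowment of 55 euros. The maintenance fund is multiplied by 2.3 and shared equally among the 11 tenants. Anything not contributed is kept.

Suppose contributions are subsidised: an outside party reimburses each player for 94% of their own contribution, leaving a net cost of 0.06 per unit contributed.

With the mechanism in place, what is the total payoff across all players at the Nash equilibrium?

1960.20 euros

The effective private return per unit is now (2.3/11) / 0.06 = 3.4848 > 1, so every player's dominant strategy flips to full contribution.
So the Nash equilibrium is full contribution by all 11; the group earns 11 × (55 × 0.94 + 2.3 × 55) = 1960.20.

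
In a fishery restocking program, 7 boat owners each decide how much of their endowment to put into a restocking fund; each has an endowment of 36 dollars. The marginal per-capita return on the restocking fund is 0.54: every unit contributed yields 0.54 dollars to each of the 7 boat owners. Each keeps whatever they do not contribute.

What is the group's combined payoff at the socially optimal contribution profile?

Each contributed unit returns 3.780 to the group as a whole (0.54 to each of 7 players), which exceeds 1, so the social optimum is full contribution: group total = 3.780 × 252 = 952.56.

952.56 dollars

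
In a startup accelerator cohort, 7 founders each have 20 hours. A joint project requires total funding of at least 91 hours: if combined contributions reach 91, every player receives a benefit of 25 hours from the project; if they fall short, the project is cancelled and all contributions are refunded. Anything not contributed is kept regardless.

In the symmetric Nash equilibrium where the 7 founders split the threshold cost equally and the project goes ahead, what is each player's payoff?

Equal share of the threshold: 91/7 = 13.
At this profile no one gains by cutting their contribution: any cut drops the total below 91, the project is cancelled, contributions are refunded, and the deviator ends with 20, which is less than 20 − 13 + 25 = 32. Contributing more than 13 just wastes the excess. So contributing exactly 13 is a best response.
Each player's payoff: 20 − 13 + 25 = 32.

32 hours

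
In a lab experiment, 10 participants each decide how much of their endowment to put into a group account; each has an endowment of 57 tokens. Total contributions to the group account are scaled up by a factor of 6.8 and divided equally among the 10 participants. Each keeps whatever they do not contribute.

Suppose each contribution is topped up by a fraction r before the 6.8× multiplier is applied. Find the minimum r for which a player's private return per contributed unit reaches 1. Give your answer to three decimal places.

With matching at rate r, one contributed unit becomes (1 + r) in the group account and returns 6.8 × (1 + r) / 10 to the contributor.
Setting this equal to 1: 1 + r = 10/6.8 = 1.4706.
So the minimum matching rate is r = 1.4706 − 1 = 0.471.

0.471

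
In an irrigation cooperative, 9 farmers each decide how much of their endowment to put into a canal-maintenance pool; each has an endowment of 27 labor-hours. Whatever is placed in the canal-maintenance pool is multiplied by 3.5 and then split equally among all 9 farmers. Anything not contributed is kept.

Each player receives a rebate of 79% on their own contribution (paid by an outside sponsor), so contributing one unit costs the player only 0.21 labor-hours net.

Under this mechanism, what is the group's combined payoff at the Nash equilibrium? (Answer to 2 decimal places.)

1042.47 labor-hours

The effective private return per unit is now (3.5/9) / 0.21 = 1.8519 > 1, so every player's dominant strategy flips to full contribution.
So the Nash equilibrium is full contribution by all 9; the group earns 9 × (27 × 0.79 + 3.5 × 27) = 1042.47.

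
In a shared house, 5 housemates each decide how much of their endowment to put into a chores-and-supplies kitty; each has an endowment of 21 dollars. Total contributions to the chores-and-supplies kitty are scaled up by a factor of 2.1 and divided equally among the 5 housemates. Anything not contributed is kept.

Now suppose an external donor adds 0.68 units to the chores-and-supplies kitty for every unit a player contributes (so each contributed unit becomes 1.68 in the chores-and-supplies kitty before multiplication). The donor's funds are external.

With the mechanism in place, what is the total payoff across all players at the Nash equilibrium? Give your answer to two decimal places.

The effective private return is 2.1 × 1.68 / 5 = 0.7056, which is still under 1, so the mechanism doesn't change anyone's dominant strategy: zero contribution.
Everyone keeps their endowment and the group total is 5 × 21 = 105.

105.00 dollars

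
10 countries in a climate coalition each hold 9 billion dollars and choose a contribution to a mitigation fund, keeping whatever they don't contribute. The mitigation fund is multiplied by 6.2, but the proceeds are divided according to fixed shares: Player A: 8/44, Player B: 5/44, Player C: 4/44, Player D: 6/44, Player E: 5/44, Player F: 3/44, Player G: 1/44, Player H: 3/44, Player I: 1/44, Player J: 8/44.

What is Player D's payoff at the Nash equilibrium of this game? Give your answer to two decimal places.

24.22 billion dollars

Each unit j contributes comes back to j as 6.2 × (j's share), so j prefers to contribute only if that share exceeds 1/6.2 = 0.1613; otherwise keeping the unit dominates.
The shares above 0.1613 belong to Player A and Player J, contributing 9 each; the remaining 8 contribute 0. Total contributed: 18.
Player D keeps 9 and receives 6.2 × 18 × 6/44 = 15.22 from the mitigation fund, for a payoff of 24.22.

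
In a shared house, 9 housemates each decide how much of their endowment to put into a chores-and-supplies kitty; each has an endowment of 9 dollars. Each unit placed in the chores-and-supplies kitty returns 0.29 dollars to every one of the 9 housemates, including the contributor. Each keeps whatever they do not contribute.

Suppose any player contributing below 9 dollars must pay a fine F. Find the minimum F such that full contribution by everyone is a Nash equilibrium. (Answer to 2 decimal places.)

6.39 dollars

Given the others contribute fully, the best deviation is to contribute 0 (any partial contribution still incurs the fine and gives up units whose private return 0.29 is below 1).
Deviating from 9 to 0 saves 9 dollars but forfeits the deviator's share of the drop in the chores-and-supplies kitty: 0.29 × 9 = 2.61.
So the deviation gain is 9 − 2.61 = 6.39, and the fine must be at least 6.39 dollars to wipe it out.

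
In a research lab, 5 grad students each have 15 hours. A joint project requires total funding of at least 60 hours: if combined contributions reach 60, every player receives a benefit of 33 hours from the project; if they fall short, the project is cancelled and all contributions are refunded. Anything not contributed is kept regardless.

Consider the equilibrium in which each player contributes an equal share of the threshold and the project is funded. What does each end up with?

Equal share of the threshold: 60/5 = 12.
At this profile no one gains by cutting their contribution: any cut drops the total below 60, the project is cancelled, contributions are refunded, and the deviator ends with 15, which is less than 15 − 12 + 33 = 36. Contributing more than 12 just wastes the excess. So contributing exactly 12 is a best response.
Each player's payoff: 15 − 12 + 33 = 36.

36 hours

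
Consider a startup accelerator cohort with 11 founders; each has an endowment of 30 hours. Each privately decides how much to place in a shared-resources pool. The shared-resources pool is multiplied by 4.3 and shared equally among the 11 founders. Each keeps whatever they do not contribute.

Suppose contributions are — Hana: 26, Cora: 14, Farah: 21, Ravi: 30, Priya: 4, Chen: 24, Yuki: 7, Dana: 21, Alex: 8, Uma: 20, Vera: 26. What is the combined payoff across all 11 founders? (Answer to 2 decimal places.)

Total contributed: 26 + 14 + 21 + 30 + 4 + 24 + 7 + 21 + 8 + 20 + 26 = 201; total kept: 11 × 30 − 201 = 129.
The shared-resources pool pays out 4.3 × 201 = 864.30 in aggregate.
Group total = 129 + 864.30 = 993.30.

993.30 hours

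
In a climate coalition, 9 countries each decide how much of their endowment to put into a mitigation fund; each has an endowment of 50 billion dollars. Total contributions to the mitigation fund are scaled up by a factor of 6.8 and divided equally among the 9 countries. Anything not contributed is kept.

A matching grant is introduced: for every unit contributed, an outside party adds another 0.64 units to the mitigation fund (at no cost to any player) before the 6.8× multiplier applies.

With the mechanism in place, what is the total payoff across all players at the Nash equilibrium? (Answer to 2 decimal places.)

With the mechanism, a contributed unit returns 6.8 × 1.64 / 9 = 1.2391 per unit of net cost to the contributor — now above 1 — so contributing fully is weakly dominant for every player.
At the Nash equilibrium everyone contributes 50. Group total payoff = 6.8 × 1.64 × 450 = 5018.40.

5018.40 billion dollars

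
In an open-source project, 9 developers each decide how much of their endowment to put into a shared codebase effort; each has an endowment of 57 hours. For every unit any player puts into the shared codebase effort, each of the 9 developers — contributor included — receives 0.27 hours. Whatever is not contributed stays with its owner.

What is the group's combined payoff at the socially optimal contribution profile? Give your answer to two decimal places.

1246.59 hours

Each contributed unit returns 2.430 to the group as a whole (0.27 to each of 9 players), which exceeds 1, so the social optimum is full contribution: group total = 2.430 × 513 = 1246.59.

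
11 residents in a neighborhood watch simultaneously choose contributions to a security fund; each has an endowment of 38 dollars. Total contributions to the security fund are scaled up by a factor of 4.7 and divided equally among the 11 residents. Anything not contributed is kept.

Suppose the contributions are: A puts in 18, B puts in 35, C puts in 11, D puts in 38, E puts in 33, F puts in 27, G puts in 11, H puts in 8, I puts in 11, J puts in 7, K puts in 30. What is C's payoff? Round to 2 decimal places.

Total contributed: 18 + 35 + 11 + 38 + 33 + 27 + 11 + 8 + 11 + 7 + 30 = 229.
Each receives 4.7 × 229 / 11 = 97.85 from the security fund.
C keeps 38 − 11 = 27, so C's payoff is 27 + 97.85 = 124.85.

124.85 dollars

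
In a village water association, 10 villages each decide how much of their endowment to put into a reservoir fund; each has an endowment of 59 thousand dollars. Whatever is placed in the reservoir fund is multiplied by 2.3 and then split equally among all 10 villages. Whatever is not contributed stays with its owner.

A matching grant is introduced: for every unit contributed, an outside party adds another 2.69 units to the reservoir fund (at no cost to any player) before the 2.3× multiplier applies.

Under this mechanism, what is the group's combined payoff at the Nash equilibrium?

590.00 thousand dollars

With the mechanism, a contributed unit returns 2.3 × 3.69 / 10 = 0.8487 per unit of net cost — still below 1 — so contributing 0 remains dominant for every player.
At the Nash equilibrium no one contributes; group total payoff = 10 × 59 = 590.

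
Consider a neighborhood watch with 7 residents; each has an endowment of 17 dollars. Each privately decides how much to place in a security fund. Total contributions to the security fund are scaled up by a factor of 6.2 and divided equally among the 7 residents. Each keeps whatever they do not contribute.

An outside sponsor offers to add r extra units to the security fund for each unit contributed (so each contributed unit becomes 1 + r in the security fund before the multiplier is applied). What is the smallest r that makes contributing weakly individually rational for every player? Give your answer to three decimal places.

With matching at rate r, one contributed unit becomes (1 + r) in the security fund and returns 6.2 × (1 + r) / 7 to the contributor.
Setting this equal to 1: 1 + r = 7/6.2 = 1.1290.
So the minimum matching rate is r = 1.1290 − 1 = 0.129.

0.129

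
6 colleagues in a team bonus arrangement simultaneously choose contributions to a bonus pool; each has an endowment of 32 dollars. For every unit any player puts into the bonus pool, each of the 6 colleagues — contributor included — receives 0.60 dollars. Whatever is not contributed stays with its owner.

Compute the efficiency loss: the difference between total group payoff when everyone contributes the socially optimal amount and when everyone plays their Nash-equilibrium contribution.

499.20 dollars

The private return per contributed unit is 0.60 < 1, so contributing 0 is dominant for every player. At the Nash equilibrium everyone keeps their 32, and the group total is 6 × 32 = 192.
Each contributed unit returns 3.600 to the group as a whole (0.60 to each of 6 players), which exceeds 1, so the social optimum is full contribution: group total = 3.600 × 192 = 691.20.
Efficiency loss = 691.20 − 192 = 499.20.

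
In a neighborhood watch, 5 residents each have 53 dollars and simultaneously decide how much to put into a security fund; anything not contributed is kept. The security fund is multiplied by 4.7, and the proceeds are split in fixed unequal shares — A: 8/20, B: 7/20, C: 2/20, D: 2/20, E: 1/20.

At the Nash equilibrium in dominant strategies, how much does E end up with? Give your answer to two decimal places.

Each unit j contributes comes back to j as 4.7 × (j's share), so j prefers to contribute only if that share exceeds 1/4.7 = 0.2128; otherwise keeping the unit dominates.
A and B are above the threshold, contributing 53 each; the remaining 3 contribute 0. Total contributed: 106.
E keeps 53 and receives 4.7 × 106 × 1/20 = 24.91 from the security fund, for a payoff of 77.91.

77.91 dollars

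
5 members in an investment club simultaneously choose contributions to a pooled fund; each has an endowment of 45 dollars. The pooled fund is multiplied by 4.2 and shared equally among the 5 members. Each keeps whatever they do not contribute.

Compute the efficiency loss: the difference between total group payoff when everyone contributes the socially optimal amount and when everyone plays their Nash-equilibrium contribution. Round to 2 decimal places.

Each contributed unit returns 4.2/5 = 0.8400 to its contributor — below 1 — so contributing 0 is dominant for every player. At the Nash equilibrium everyone keeps their 45, and the group total is 5 × 45 = 225.
Each contributed unit returns 4.200 to the group as a whole (0.8400 to each of 5 players), which exceeds 1, so the social optimum is full contribution: group total = 4.200 × 225 = 945.00.
Efficiency loss = 945.00 − 225 = 720.00.

720.00 dollars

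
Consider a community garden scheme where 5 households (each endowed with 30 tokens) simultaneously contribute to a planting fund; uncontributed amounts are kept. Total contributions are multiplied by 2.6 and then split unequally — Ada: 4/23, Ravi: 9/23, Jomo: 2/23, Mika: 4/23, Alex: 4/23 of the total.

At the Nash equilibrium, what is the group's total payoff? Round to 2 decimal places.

For player j, contributing a unit is worthwhile iff 2.6 × (j's share) ≥ 1, i.e. iff j's share is at least 0.3846.
The only share above 0.3846 is Ravi's 9/23, contributing 30; the remaining 4 contribute 0. Total contributed: 30.
The planting fund pays out 2.6 × 30 = 78.00 in total (split across the unequal shares, but the aggregate is all that matters for the group sum).
The 4 free-riders keep 30 each, adding 120. Group total = 120 + 78.00 = 198.00.

198.00 tokens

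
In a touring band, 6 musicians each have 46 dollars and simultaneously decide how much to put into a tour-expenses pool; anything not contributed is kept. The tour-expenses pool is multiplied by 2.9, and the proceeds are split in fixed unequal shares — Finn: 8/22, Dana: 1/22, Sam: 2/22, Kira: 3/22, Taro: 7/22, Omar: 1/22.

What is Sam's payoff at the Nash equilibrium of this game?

58.13 dollars

Player j's private return per contributed unit is 2.9 × (j's share). Contributing is weakly dominant for j when that share is at least 1/2.9 = 0.3448, and contributing 0 is dominant otherwise.
Only Finn (8/22) clears that bar, contributing 46; the remaining 5 contribute 0. Total contributed: 46.
Sam keeps 46 and receives 2.9 × 46 × 2/22 = 12.13 from the tour-expenses pool, for a payoff of 58.13.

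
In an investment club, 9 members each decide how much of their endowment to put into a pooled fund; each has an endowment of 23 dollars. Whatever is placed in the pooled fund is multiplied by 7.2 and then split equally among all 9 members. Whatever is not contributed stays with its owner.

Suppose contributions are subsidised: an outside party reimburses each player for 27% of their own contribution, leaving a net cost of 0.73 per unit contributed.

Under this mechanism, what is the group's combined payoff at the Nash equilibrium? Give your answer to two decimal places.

With the mechanism, a contributed unit returns (7.2/9) / 0.73 = 1.0959 per unit of net cost to the contributor — now above 1 — so contributing fully is weakly dominant for every player.
So the Nash equilibrium is full contribution by all 9; the group earns 9 × (23 × 0.27 + 7.2 × 23) = 1546.29.

1546.29 dollars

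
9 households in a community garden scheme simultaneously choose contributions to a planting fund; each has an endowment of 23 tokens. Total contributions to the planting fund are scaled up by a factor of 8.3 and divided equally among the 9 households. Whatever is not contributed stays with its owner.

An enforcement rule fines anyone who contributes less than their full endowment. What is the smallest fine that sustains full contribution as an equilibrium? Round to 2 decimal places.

Given the others contribute fully, the best deviation is to contribute 0 (any partial contribution still incurs the fine and gives up units whose private return 0.9222 is below 1).
Deviating from 23 to 0 saves 23 tokens but forfeits the deviator's share of the drop in the planting fund: 8.3/9 × 23 = 21.21.
So the deviation gain is 23 − 21.21 = 1.79, and the fine must be at least 1.79 tokens to wipe it out.

1.79 tokens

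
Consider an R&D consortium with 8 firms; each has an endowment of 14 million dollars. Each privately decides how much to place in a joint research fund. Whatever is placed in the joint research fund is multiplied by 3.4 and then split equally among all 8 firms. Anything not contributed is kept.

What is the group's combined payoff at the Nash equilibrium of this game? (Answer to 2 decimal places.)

112.00 million dollars

Each contributed unit returns 3.4/8 = 0.4250 to its contributor — below 1 — so contributing 0 is dominant for every player. At the Nash equilibrium everyone keeps their 14, and the group total is 8 × 14 = 112.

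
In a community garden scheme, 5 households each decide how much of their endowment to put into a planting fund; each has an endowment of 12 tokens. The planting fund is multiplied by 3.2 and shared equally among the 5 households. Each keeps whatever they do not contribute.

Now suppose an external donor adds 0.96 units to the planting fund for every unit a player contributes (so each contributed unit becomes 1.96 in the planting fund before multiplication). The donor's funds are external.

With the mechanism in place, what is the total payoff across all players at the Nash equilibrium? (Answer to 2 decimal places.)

376.32 tokens

The effective private return per unit is now 3.2 × 1.96 / 5 = 1.2544 > 1, so every player's dominant strategy flips to full contribution.
At the Nash equilibrium everyone contributes 12. Group total payoff = 3.2 × 1.96 × 60 = 376.32.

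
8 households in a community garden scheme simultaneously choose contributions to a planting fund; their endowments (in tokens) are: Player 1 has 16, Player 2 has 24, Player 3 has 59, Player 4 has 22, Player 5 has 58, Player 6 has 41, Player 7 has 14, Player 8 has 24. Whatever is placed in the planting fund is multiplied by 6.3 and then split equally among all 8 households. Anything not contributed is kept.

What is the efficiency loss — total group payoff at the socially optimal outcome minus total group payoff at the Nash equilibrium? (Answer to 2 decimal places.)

The private return per contributed unit is 6.3/8 = 0.7875 < 1 for every player regardless of endowment, so the Nash equilibrium is zero contribution and the group total is Σ E_j = 16 + 24 + 59 + 22 + 58 + 41 + 14 + 24 = 258.
Each contributed unit returns 6.300 to the group, so the social optimum is full contribution by everyone: group total = 6.300 × 258 = 1625.40.
Efficiency loss = (6.300 − 1) × 258 = 1367.40.

1367.40 tokens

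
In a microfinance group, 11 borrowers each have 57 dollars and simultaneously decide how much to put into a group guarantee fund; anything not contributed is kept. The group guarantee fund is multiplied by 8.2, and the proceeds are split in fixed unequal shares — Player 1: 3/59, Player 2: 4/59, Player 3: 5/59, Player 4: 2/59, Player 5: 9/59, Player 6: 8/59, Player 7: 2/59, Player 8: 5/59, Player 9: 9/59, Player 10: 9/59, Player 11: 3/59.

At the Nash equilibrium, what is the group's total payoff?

2268.60 dollars

For player j, contributing a unit is worthwhile iff 8.2 × (j's share) ≥ 1, i.e. iff j's share is at least 0.1220.
Player 5, Player 6, Player 9 and Player 10 are above the threshold, contributing 57 each; the remaining 7 contribute 0. Total contributed: 228.
The group guarantee fund pays out 8.2 × 228 = 1869.60 in total (split across the unequal shares, but the aggregate is all that matters for the group sum).
The 7 free-riders keep 57 each, adding 399. Group total = 399 + 1869.60 = 2268.60.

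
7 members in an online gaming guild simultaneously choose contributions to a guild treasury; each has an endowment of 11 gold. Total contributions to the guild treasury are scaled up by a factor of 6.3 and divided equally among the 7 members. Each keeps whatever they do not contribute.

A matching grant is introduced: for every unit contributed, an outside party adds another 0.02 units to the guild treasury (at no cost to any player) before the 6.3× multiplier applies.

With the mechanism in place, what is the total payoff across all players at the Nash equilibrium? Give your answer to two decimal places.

Even with the mechanism, each unit contributed returns only 6.3 × 1.02 / 7 = 0.9180 per unit of net cost, so contributing nothing is still dominant.
At the Nash equilibrium no one contributes; group total payoff = 7 × 11 = 77.

77.00 gold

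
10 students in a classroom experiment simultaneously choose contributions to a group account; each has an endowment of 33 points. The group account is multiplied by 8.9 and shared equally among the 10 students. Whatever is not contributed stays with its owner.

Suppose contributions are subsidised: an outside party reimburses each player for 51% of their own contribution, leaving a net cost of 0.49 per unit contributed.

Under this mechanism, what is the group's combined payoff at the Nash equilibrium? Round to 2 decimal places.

3105.30 points

The effective private return per unit is now (8.9/10) / 0.49 = 1.8163 > 1, so every player's dominant strategy flips to full contribution.
At the Nash equilibrium everyone contributes 33. Group total payoff = 10 × (33 × 0.51 + 8.9 × 33) = 3105.30.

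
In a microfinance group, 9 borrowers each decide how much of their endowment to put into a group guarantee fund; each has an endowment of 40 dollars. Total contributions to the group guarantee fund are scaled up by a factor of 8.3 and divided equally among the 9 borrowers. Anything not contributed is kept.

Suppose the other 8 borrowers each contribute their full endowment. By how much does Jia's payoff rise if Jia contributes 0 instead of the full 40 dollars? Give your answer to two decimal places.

3.11 dollars

Switching from a contribution of 40 to 0 lets Jia keep an extra 40 dollars, but lowers the group guarantee fund by 40, which costs Jia their own share of that drop: 8.3/9 × 40 = 36.89.
Net gain = 40 − 36.89 = 3.11. The private return per contributed unit (0.9222) is below 1, so free-riding is indeed the best response regardless of what the others do.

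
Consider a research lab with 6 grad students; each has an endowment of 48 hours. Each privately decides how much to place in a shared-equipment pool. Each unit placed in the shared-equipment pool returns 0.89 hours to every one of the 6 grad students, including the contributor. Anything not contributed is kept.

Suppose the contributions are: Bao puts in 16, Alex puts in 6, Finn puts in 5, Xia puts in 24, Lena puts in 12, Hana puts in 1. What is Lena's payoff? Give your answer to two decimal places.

92.96 hours

Total contributed: 16 + 6 + 5 + 24 + 12 + 1 = 64.
Each receives 0.89 × 64 = 56.96 from the shared-equipment pool.
Lena keeps 48 − 12 = 36, so Lena's payoff is 36 + 56.96 = 92.96.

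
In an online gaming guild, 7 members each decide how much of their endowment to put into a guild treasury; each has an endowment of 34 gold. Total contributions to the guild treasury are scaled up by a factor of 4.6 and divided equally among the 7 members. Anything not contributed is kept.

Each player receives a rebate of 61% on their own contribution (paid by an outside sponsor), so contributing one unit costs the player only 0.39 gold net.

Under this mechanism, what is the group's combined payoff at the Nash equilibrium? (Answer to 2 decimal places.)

1239.98 gold

With the mechanism, a contributed unit returns (4.6/7) / 0.39 = 1.6850 per unit of net cost to the contributor — now above 1 — so contributing fully is weakly dominant for every player.
So the Nash equilibrium is full contribution by all 7; the group earns 7 × (34 × 0.61 + 4.6 × 34) = 1239.98.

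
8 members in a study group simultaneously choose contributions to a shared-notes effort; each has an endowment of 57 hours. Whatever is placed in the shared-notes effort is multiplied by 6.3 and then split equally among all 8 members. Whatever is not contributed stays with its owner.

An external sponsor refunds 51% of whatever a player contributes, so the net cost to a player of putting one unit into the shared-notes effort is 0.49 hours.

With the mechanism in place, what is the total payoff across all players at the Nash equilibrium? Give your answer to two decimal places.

Under the mechanism each unit contributed yields (6.3/8) / 0.49 = 1.6071 back to its contributor per unit of net cost, which exceeds 1, making full contribution the dominant choice for everyone.
At the Nash equilibrium everyone contributes 57. Group total payoff = 8 × (57 × 0.51 + 6.3 × 57) = 3105.36.

3105.36 hours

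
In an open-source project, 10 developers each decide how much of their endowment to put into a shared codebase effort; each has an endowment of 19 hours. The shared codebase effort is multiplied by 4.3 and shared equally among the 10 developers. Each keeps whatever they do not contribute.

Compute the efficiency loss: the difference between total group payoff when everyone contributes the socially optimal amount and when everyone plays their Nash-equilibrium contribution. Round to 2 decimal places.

Each contributed unit returns 4.3/10 = 0.4300 to its contributor — below 1 — so contributing 0 is dominant for every player. At the Nash equilibrium everyone keeps their 19, and the group total is 10 × 19 = 190.
Each contributed unit returns 4.300 to the group as a whole (0.4300 to each of 10 players), which exceeds 1, so the social optimum is full contribution: group total = 4.300 × 190 = 817.00.
Efficiency loss = 817.00 − 190 = 627.00.

627.00 hours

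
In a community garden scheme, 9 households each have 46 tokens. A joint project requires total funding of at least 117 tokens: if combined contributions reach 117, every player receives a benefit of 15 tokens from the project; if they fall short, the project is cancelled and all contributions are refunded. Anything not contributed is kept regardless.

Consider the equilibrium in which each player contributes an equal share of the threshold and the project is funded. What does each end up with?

48 tokens

Equal share of the threshold: 117/9 = 13.
At this profile no one gains by cutting their contribution: any cut drops the total below 117, the project is cancelled, contributions are refunded, and the deviator ends with 46, which is less than 46 − 13 + 15 = 48. Contributing more than 13 just wastes the excess. So contributing exactly 13 is a best response.
Each player's payoff: 46 − 13 + 15 = 48.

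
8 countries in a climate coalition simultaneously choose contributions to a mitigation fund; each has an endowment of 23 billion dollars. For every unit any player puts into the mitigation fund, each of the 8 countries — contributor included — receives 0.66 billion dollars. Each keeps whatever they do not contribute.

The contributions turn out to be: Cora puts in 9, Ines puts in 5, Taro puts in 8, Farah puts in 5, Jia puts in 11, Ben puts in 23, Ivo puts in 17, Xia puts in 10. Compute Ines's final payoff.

76.08 billion dollars

Total contributed: 9 + 5 + 8 + 5 + 11 + 23 + 17 + 10 = 88.
Each receives 0.66 × 88 = 58.08 from the mitigation fund.
Ines keeps 23 − 5 = 18, so Ines's payoff is 18 + 58.08 = 76.08.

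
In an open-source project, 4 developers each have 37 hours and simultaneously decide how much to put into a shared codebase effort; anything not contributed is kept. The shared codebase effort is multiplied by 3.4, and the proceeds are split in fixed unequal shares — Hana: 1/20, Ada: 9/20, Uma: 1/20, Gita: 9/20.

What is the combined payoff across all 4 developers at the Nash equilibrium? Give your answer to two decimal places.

325.60 hours

A player with share s gets back 3.4·s per unit contributed, so full contribution is dominant for anyone with s > 1/3.4 = 0.2941 and zero contribution is dominant for anyone below.
The shares above 0.2941 belong to Ada and Gita, contributing 37 each; the remaining 2 contribute 0. Total contributed: 74.
The shared codebase effort pays out 3.4 × 74 = 251.60 in total (split across the unequal shares, but the aggregate is all that matters for the group sum).
The 2 free-riders keep 37 each, adding 74. Group total = 74 + 251.60 = 325.60.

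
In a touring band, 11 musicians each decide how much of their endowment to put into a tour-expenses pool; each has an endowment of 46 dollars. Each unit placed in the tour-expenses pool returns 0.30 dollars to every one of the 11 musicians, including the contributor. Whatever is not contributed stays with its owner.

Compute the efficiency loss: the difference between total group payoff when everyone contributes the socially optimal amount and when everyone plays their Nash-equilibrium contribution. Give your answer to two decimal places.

1163.80 dollars

The private return per contributed unit is 0.30 < 1, so contributing 0 is dominant for every player. At the Nash equilibrium everyone keeps their 46, and the group total is 11 × 46 = 506.
Each contributed unit returns 3.300 to the group as a whole (0.30 to each of 11 players), which exceeds 1, so the social optimum is full contribution: group total = 3.300 × 506 = 1669.80.
Efficiency loss = 1669.80 − 506 = 1163.80.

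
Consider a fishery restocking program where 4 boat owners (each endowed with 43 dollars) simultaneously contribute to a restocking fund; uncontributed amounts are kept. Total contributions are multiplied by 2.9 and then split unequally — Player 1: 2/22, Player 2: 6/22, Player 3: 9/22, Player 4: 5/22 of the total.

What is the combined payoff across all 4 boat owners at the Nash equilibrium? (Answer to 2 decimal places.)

253.70 dollars

Player j's private return per contributed unit is 2.9 × (j's share). Contributing is weakly dominant for j when that share is at least 1/2.9 = 0.3448, and contributing 0 is dominant otherwise.
The only share above 0.3448 is Player 3's 9/22, contributing 43; the remaining 3 contribute 0. Total contributed: 43.
The restocking fund pays out 2.9 × 43 = 124.70 in total (split across the unequal shares, but the aggregate is all that matters for the group sum).
The 3 free-riders keep 43 each, adding 129. Group total = 129 + 124.70 = 253.70.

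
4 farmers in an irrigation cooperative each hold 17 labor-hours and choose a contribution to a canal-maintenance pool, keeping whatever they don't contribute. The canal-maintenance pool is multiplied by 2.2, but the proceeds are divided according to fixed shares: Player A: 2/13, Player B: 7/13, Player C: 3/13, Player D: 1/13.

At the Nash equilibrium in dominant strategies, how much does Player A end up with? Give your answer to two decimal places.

22.75 labor-hours

Each unit j contributes comes back to j as 2.2 × (j's share), so j prefers to contribute only if that share exceeds 1/2.2 = 0.4545; otherwise keeping the unit dominates.
Only Player B (7/13) clears that bar, contributing 17; the remaining 3 contribute 0. Total contributed: 17.
Player A keeps 17 and receives 2.2 × 17 × 2/13 = 5.75 from the canal-maintenance pool, for a payoff of 22.75.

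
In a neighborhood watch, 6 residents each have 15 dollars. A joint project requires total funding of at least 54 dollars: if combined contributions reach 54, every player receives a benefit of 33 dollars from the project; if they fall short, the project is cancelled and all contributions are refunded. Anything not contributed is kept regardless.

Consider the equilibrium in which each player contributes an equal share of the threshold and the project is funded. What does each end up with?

39 dollars

Equal share of the threshold: 54/6 = 9.
At this profile no one gains by cutting their contribution: any cut drops the total below 54, the project is cancelled, contributions are refunded, and the deviator ends with 15, which is less than 15 − 9 + 33 = 39. Contributing more than 9 just wastes the excess. So contributing exactly 9 is a best response.
Each player's payoff: 15 − 9 + 33 = 39.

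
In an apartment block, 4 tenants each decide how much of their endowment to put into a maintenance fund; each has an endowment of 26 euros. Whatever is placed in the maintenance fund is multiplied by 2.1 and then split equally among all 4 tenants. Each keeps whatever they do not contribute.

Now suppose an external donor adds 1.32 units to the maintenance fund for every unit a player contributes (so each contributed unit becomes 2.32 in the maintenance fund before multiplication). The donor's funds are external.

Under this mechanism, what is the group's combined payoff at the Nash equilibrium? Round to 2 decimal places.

The effective private return per unit is now 2.1 × 2.32 / 4 = 1.2180 > 1, so every player's dominant strategy flips to full contribution.
So the Nash equilibrium is full contribution by all 4; the group earns 2.1 × 2.32 × 104 = 506.69.

506.69 euros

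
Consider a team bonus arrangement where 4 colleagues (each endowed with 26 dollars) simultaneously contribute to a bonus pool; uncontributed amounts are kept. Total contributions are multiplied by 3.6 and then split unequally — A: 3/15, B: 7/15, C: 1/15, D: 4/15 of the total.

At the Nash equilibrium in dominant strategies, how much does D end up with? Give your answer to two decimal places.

For player j, contributing a unit is worthwhile iff 3.6 × (j's share) ≥ 1, i.e. iff j's share is at least 0.2778.
Only B (7/15) clears that bar, contributing 26; the remaining 3 contribute 0. Total contributed: 26.
D keeps 26 and receives 3.6 × 26 × 4/15 = 24.96 from the bonus pool, for a payoff of 50.96.

50.96 dollars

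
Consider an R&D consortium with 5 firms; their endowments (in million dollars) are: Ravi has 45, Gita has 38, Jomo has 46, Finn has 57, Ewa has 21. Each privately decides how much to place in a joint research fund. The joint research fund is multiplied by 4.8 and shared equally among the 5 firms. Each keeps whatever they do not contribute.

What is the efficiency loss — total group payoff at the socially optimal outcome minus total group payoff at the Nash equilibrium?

The private return per contributed unit is 4.8/5 = 0.9600 < 1 for every player regardless of endowment, so the Nash equilibrium is zero contribution and the group total is Σ E_j = 45 + 38 + 46 + 57 + 21 = 207.
Each contributed unit returns 4.800 to the group, so the social optimum is full contribution by everyone: group total = 4.800 × 207 = 993.60.
Efficiency loss = (4.800 − 1) × 207 = 786.60.

786.60 million dollars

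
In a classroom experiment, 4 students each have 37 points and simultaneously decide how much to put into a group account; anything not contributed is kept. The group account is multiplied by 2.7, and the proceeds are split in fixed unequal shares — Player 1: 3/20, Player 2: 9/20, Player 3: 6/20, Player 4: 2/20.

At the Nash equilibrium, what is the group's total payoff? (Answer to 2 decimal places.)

Player j's private return per contributed unit is 2.7 × (j's share). Contributing is weakly dominant for j when that share is at least 1/2.7 = 0.3704, and contributing 0 is dominant otherwise.
Only Player 2 (9/20) clears that bar, contributing 37; the remaining 3 contribute 0. Total contributed: 37.
The group account pays out 2.7 × 37 = 99.90 in total (split across the unequal shares, but the aggregate is all that matters for the group sum).
The 3 free-riders keep 37 each, adding 111. Group total = 111 + 99.90 = 210.90.

210.90 points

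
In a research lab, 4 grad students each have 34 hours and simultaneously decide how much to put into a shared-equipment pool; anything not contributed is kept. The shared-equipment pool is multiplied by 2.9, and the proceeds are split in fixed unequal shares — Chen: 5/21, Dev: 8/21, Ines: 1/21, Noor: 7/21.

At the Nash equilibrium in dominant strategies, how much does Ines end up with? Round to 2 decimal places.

A player with share s gets back 2.9·s per unit contributed, so full contribution is dominant for anyone with s > 1/2.9 = 0.3448 and zero contribution is dominant for anyone below.
The only share above 0.3448 is Dev's 8/21, contributing 34; the remaining 3 contribute 0. Total contributed: 34.
Ines keeps 34 and receives 2.9 × 34 × 1/21 = 4.70 from the shared-equipment pool, for a payoff of 38.70.

38.70 hours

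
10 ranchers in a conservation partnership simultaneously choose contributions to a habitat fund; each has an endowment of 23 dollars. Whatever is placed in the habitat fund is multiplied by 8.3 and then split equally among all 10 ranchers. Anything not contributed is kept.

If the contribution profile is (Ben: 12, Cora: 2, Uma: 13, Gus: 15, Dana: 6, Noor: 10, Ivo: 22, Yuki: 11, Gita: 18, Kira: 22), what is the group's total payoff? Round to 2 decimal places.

Total contributed: 12 + 2 + 13 + 15 + 6 + 10 + 22 + 11 + 18 + 22 = 131; total kept: 10 × 23 − 131 = 99.
The habitat fund pays out 8.3 × 131 = 1087.30 in aggregate.
Group total = 99 + 1087.30 = 1186.30.

1186.30 dollars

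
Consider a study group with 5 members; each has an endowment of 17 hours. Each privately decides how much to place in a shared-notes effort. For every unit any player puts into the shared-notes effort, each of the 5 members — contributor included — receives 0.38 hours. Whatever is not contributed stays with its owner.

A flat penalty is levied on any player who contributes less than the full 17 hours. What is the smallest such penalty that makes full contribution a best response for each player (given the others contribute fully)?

10.54 hours

Given the others contribute fully, the best deviation is to contribute 0 (any partial contribution still incurs the fine and gives up units whose private return 0.38 is below 1).
Deviating from 17 to 0 saves 17 hours but forfeits the deviator's share of the drop in the shared-notes effort: 0.38 × 17 = 6.46.
So the deviation gain is 17 − 6.46 = 10.54, and the fine must be at least 10.54 hours to wipe it out.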